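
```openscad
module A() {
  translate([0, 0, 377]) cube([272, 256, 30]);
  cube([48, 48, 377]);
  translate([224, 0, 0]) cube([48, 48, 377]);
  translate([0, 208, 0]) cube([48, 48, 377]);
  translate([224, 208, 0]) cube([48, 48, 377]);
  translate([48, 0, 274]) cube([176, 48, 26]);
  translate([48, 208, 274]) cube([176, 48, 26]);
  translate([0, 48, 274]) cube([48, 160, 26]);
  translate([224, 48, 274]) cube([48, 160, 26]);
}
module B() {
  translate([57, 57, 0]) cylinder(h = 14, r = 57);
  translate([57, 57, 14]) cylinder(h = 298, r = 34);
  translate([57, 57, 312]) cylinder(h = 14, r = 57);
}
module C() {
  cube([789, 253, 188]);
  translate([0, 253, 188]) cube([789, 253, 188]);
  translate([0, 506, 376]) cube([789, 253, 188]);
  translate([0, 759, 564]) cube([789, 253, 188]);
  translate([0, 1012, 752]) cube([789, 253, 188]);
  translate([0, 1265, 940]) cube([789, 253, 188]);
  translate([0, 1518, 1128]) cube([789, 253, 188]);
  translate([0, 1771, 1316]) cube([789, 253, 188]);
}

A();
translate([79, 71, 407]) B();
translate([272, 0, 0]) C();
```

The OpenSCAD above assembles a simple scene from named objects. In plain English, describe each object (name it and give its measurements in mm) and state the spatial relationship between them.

A is a simple wooden stool: a rectangular seat 272 mm (x) by 256 mm (y), 30 mm thick, top face at z = 407 mm, on four square legs, each 48×48 mm in cross-section. The legs rest on z = 0, each flush with a corner of the seat. Four stretchers, 48 mm wide and 26 mm tall, connect adjacent legs with their undersides at z = 274 mm, each running between the inner faces of the legs it joins and aligned with the legs' outer faces on the other axis.

B is a spool: two coaxial disc flanges of radius 57 mm and thickness 14 mm, joined by a core cylinder of radius 34 mm and height 298 mm. The lower flange rests on z = 0 and the three cylinders share a vertical axis.

C is a straight staircase of 8 solid steps. Each step is 789 mm wide (x), 253 mm deep (y, the going) and 188 mm tall (the rise). The first step rests on the floor; each subsequent step sits one going further in +y and one rise higher in +z, directly behind and above the previous step with no overlap.

The spool is on top of the stool, centred. The staircase is against the stool's +x side, with their −y faces flush.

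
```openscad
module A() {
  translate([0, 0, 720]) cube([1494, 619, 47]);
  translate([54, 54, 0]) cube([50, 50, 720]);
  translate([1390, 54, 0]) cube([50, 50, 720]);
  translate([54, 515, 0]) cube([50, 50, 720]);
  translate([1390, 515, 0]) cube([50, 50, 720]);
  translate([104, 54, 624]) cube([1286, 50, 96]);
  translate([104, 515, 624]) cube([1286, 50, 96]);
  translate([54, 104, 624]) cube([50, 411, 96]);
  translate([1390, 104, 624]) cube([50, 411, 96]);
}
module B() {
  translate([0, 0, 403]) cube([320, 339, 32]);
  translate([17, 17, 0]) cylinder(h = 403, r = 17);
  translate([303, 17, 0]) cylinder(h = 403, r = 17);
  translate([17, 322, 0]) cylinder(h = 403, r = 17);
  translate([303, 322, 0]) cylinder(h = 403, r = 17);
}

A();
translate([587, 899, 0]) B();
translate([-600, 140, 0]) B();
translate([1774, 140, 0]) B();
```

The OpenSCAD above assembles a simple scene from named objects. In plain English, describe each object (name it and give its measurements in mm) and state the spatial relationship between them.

A is a table with a 1494×619 mm rectangular top, 47 mm thick, top surface at z = 767 mm, supported by four 50×50 mm square legs, each inset 54 mm from the nearest pair of top edges, running from the floor. Four apron rails, 50 mm thick and 96 mm tall, run between adjacent legs with their top edges flush with the underside of the top and their outer faces flush with the legs' outer faces.

B is a simple wooden stool: a rectangular seat 320 mm (x) by 339 mm (y), 32 mm thick, top face at z = 435 mm, on four round legs, each 34 mm in diameter. The legs rest on z = 0, each leg's axis is inset half a diameter from the nearest pair of seat edges (so the leg's bounding box is flush with the corner).

Three stools sit around the table at the +y, −x, +x sides.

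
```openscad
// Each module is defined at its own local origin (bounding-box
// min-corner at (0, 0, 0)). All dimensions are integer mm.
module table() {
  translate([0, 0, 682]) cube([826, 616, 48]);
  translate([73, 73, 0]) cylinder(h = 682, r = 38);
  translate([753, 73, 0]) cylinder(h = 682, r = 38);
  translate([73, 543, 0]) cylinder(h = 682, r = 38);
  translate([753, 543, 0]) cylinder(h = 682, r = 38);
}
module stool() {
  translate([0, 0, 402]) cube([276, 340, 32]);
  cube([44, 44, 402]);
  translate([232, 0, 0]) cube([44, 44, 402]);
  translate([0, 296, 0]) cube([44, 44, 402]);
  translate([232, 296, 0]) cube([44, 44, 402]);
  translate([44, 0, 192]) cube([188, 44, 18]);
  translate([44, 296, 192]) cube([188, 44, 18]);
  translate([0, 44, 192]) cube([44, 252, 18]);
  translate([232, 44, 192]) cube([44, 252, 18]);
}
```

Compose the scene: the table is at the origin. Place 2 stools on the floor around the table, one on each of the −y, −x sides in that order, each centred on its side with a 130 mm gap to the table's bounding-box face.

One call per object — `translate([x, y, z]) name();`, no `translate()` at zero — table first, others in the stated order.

table();
translate([275, -470, 0]) stool();
translate([-406, 138, 0]) stool();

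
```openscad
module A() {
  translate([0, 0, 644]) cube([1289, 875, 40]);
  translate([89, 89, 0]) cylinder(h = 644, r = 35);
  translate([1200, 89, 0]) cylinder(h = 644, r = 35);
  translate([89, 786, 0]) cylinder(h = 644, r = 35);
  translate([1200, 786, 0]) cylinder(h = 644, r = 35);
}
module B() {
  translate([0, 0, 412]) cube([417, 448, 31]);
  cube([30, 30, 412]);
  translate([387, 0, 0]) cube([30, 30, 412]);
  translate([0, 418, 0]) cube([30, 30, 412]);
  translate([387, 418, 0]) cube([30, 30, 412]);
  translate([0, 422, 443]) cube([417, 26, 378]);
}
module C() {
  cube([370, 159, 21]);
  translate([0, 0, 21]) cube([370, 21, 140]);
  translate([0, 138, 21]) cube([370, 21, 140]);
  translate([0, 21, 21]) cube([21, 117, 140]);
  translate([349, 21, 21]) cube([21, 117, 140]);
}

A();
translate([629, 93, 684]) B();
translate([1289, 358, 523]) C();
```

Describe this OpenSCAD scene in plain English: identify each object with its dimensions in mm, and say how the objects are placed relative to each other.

A is a rectangular dining table. The top is 1289×875×40 mm with its upper surface at z = 684 mm. It stands on four round legs of 70 mm diameter, each leg's bounding box inset 54 mm from the nearest pair of top edges, running from the floor to the underside of the top.

B is a chair. The seat is a 417×448×31 mm slab with its top at z = 443 mm, on four 30×30 mm corner legs (flush with the seat edges, standing on z = 0). A flat backrest 26 mm thick, 378 mm tall, spans the full seat width and rises from the seat top along its +y edge, rear face flush with the rear of the seat.

C is an open storage box with external size 370×159×161 mm and wall thickness 21 mm (the base is also 21 mm thick). The base covers the whole footprint; the four walls stand on the base, with the y-facing walls full-width and the x-facing walls fitting between their inner faces.

The chair is on top of the table. The open box is beside the table with their tops flush at z = 684.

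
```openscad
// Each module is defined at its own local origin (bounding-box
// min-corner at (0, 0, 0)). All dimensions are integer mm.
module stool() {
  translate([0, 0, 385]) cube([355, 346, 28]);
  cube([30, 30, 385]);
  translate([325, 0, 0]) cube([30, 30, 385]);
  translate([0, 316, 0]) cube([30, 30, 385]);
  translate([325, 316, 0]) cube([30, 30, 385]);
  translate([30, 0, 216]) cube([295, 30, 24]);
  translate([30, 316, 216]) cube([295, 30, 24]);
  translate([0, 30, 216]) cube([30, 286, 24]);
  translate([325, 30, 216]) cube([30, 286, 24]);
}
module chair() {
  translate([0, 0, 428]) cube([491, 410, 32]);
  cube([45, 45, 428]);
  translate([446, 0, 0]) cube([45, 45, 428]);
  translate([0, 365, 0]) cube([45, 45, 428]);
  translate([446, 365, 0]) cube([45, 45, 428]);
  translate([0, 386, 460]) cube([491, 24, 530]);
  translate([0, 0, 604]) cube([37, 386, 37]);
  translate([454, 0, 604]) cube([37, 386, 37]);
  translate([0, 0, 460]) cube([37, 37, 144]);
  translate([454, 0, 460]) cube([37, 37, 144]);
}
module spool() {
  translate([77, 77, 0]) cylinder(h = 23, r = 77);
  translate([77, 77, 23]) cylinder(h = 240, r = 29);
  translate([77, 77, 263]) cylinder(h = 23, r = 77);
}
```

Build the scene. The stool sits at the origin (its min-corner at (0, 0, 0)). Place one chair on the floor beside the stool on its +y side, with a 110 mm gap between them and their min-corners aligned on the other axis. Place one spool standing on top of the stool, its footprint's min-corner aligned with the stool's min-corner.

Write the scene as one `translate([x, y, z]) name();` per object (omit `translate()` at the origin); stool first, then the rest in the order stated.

stool();
translate([0, 456, 0]) chair();
translate([0, 0, 413]) spool();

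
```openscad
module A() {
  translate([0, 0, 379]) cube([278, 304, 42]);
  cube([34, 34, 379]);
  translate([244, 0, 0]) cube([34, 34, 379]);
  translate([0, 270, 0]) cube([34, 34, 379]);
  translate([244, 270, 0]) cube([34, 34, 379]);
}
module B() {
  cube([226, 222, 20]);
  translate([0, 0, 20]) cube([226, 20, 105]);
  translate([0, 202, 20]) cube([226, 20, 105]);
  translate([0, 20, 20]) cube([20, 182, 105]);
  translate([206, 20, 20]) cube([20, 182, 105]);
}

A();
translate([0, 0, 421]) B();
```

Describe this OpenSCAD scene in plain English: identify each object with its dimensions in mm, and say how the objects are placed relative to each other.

A is a simple wooden stool: a rectangular seat 278 mm (x) by 304 mm (y), 42 mm thick, top face at z = 421 mm, on four square legs, each 34×34 mm in cross-section. The legs rest on z = 0, each flush with a corner of the seat.

B is an open-topped rectangular box: outside dimensions 226×222×125 mm, with a uniform wall and base thickness of 20 mm. The base is a full 226×222 slab on the floor; four walls sit on top of the base. The front and back walls (the −y and +y sides) span the full width; the two side walls fit between them.

The open box is on top of the stool.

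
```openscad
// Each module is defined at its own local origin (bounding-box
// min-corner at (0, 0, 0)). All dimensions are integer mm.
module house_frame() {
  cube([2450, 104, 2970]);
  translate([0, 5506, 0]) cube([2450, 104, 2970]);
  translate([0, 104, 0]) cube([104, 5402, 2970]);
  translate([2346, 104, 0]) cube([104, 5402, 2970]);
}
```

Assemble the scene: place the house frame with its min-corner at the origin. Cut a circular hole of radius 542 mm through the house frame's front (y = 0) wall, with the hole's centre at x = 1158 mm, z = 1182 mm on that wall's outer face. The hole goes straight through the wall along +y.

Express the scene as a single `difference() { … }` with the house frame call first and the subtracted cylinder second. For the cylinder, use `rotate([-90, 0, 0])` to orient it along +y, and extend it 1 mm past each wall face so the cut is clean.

difference() {
  house_frame();
  translate([1158, -1, 1182]) rotate([-90, 0, 0]) cylinder(h = 106, r = 542);
}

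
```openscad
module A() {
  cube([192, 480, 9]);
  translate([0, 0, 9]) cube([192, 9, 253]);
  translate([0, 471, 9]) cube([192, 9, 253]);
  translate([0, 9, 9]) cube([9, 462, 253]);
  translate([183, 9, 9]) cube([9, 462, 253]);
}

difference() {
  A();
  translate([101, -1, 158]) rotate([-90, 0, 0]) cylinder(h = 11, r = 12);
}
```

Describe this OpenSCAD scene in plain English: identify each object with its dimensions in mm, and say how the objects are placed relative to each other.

A is an open storage box with external size 192×480×262 mm and wall thickness 9 mm (the base is also 9 mm thick). The base covers the whole footprint; the four walls stand on the base, with the y-facing walls full-width and the x-facing walls fitting between their inner faces.

The open box has a circular hole of radius 12 mm through its front wall, centred at (x = 101, z = 158).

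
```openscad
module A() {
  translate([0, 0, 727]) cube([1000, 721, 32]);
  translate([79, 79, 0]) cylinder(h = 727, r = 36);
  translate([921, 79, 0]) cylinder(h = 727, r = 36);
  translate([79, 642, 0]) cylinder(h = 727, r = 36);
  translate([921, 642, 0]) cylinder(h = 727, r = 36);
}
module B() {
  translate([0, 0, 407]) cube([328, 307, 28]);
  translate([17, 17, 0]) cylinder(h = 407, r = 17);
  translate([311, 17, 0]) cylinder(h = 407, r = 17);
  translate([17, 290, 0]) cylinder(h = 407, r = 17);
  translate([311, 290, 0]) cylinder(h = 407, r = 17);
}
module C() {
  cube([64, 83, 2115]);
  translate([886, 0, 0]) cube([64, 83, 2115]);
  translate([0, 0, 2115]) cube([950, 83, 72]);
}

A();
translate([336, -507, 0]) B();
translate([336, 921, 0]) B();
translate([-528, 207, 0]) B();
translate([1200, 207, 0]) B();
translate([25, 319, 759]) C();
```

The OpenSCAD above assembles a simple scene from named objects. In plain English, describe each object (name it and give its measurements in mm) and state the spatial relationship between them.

A is a table with a 1000×721 mm rectangular top, 32 mm thick, top surface at z = 759 mm, supported by four round legs of 72 mm diameter, each leg's bounding box inset 43 mm from the nearest pair of top edges, running from the floor.

B is a four-legged stool. The seat is 328×307 mm, 28 mm thick, top at z = 435 mm. It stands on four round legs, each 34 mm in diameter, from z = 0 to the seat underside, each leg's axis is inset half a diameter from the nearest pair of seat edges (so the leg's bounding box is flush with the corner).

C is a rectangular door frame: two vertical jambs of 64×83 mm section, 2115 mm tall, with a clear opening 822 mm wide between their inner faces. A header 72 mm tall and 83 mm deep lies on top of the jambs and spans the full outside width.

Four stools sit around the table at the −y, +y, −x, +x sides. The door frame is on top of the table, centred.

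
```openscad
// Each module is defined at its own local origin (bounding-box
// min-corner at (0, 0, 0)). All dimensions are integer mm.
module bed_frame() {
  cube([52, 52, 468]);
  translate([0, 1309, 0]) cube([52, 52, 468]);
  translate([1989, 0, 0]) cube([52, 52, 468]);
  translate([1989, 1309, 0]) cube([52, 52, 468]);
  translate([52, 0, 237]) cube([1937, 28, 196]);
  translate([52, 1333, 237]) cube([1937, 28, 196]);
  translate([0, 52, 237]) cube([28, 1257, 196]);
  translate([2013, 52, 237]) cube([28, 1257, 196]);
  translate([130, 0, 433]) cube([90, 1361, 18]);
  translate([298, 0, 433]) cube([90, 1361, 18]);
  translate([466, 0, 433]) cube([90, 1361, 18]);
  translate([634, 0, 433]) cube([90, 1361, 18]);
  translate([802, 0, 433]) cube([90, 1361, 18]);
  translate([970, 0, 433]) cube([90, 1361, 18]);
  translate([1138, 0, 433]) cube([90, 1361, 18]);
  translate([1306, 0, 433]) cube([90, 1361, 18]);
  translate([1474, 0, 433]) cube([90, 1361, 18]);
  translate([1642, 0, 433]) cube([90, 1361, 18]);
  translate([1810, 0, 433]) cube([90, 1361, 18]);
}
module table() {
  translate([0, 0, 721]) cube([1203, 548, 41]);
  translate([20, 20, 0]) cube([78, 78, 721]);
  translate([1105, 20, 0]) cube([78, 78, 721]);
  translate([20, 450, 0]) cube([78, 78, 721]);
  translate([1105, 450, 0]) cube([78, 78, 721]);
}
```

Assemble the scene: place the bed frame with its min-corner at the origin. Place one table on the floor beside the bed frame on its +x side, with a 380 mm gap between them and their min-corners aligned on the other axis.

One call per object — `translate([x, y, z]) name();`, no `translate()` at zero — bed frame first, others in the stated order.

bed_frame();
translate([2421, 0, 0]) table();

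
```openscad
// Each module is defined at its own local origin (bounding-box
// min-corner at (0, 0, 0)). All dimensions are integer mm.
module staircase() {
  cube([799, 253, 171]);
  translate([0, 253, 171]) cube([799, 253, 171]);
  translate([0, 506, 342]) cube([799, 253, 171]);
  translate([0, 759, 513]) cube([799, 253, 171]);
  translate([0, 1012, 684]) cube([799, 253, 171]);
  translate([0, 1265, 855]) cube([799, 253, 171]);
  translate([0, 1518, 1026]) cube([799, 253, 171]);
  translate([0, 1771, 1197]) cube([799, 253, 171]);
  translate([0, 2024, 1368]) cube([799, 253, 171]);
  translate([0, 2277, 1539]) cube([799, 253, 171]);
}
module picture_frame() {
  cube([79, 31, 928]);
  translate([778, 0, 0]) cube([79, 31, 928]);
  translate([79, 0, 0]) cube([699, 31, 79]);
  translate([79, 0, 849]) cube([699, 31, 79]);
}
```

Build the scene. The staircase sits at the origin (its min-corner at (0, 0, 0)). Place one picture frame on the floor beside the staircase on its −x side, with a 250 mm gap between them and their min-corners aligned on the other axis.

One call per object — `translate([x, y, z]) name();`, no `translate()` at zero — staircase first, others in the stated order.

staircase();
translate([-1107, 0, 0]) picture_frame();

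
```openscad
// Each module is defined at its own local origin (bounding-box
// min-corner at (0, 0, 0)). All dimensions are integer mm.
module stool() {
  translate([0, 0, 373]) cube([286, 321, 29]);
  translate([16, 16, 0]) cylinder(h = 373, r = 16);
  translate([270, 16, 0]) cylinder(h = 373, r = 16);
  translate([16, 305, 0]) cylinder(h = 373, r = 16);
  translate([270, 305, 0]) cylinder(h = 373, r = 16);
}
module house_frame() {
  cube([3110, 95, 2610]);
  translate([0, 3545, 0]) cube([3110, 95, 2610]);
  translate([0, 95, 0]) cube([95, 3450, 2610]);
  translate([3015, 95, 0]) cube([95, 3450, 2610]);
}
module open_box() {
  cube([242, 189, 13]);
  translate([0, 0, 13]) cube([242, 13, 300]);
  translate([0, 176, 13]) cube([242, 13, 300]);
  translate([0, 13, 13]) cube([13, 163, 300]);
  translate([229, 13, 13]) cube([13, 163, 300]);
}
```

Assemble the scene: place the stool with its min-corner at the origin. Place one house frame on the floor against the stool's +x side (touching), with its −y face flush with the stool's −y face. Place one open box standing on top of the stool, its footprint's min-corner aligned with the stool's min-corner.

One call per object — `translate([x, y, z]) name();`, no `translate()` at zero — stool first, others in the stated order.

stool();
translate([286, 0, 0]) house_frame();
translate([0, 0, 402]) open_box();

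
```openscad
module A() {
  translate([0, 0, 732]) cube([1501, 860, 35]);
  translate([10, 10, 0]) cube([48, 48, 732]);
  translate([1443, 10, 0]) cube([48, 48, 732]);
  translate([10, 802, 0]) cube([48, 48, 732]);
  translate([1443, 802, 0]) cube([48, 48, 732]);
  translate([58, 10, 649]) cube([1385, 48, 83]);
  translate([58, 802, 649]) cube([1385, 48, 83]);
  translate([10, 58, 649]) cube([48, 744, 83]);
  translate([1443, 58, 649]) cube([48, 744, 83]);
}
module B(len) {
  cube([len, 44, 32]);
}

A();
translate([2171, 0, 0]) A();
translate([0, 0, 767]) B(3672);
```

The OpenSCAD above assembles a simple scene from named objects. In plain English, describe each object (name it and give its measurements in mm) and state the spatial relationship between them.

A is a rectangular dining table. The top is 1501×860×35 mm with its upper surface at z = 767 mm. It stands on four 48×48 mm square legs, each inset 10 mm from the nearest pair of top edges, running from the floor to the underside of the top. Four apron rails, 48 mm thick and 83 mm tall, run between adjacent legs with their top edges flush with the underside of the top and their outer faces flush with the legs' outer faces.

B is a rectangular beam 3672 mm long (x), 44 mm deep (y), 32 mm thick (z).

The beam spans the tops of two tables placed 670 mm apart, resting at z = 767 mm.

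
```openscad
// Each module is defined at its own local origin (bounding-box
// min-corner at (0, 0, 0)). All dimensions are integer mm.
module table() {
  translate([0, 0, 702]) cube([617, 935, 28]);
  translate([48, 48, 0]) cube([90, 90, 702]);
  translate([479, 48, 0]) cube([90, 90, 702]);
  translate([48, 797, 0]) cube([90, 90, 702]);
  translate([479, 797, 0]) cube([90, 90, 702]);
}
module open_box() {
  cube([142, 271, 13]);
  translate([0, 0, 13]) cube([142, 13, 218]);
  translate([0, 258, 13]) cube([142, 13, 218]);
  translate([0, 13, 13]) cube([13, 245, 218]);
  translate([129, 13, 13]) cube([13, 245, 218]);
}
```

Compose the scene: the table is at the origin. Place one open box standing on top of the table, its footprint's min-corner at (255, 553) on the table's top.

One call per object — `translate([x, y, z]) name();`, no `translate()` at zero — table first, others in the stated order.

table();
translate([255, 553, 730]) open_box();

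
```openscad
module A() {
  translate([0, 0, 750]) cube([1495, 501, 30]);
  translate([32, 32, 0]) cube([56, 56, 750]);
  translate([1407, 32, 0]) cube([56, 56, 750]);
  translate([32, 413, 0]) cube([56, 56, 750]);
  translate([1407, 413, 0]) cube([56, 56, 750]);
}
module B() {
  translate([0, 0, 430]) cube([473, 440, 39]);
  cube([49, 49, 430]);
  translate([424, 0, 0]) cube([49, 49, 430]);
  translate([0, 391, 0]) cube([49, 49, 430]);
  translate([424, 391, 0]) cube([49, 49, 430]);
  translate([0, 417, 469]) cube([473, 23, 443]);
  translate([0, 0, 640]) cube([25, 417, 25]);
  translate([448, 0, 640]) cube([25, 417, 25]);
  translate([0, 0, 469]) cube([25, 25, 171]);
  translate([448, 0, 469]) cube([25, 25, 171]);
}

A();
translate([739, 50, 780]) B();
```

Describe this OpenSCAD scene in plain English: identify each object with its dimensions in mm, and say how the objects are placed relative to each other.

A is a table with a 1495×501 mm rectangular top, 30 mm thick, top surface at z = 780 mm, supported by four 56×56 mm square legs, each inset 32 mm from the nearest pair of top edges, running from the floor.

B is a chair: 473×440 mm seat, 39 mm thick, top at z = 469 mm, on four 49 mm square corner legs flush with the seat edges. A 23 mm thick backrest slab spans the full seat width, extending 443 mm above the seat top, its back face flush with the seat's +y edge. Two armrests of 25×25 mm section run along each side from the seat's front edge to the front of the backrest, top faces 196 mm above the seat top and outer faces flush with the seat's x-edges; a 25×25 mm post under the front of each armrest stands on the seat at the front corner.

The chair is on top of the table.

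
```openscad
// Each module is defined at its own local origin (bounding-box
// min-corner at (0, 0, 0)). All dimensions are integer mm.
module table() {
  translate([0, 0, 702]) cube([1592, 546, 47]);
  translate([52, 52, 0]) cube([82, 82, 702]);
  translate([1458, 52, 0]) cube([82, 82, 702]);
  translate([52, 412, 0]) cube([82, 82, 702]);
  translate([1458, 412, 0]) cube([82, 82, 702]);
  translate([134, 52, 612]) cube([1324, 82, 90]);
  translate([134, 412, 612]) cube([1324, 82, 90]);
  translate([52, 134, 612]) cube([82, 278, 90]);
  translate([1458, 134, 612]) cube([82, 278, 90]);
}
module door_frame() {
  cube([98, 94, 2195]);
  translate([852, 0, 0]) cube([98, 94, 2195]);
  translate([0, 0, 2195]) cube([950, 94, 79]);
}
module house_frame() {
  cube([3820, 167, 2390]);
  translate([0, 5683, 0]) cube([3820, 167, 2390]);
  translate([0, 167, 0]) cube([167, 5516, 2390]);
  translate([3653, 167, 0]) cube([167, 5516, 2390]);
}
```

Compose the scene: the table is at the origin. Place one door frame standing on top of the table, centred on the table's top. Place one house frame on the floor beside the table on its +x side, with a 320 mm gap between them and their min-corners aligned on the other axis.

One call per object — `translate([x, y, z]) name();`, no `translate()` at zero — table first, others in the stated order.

table();
translate([321, 226, 749]) door_frame();
translate([1912, 0, 0]) house_frame();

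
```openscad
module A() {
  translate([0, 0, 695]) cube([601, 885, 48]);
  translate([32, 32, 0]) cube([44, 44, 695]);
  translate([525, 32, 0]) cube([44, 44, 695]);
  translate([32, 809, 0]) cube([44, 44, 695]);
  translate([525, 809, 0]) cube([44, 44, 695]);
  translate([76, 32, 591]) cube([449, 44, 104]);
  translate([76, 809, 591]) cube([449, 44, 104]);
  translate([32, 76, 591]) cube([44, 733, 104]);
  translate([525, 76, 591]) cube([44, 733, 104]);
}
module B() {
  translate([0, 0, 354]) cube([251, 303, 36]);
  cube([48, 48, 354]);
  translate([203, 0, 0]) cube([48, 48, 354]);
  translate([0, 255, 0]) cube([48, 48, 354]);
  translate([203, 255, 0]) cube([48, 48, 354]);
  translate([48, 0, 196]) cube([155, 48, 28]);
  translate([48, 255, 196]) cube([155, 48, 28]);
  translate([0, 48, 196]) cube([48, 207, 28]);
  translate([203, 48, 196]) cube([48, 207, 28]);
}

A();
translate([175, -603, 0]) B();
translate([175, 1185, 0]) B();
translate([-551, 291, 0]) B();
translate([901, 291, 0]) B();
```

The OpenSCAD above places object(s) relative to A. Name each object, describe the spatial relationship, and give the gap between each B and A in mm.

A is a table. B is a stool. Four stools sit around the table at the −y, +y, −x, +x sides. The gap between each stool and the table is 300 mm.

Each stool's nearest face is 300 mm from the table's bounding box.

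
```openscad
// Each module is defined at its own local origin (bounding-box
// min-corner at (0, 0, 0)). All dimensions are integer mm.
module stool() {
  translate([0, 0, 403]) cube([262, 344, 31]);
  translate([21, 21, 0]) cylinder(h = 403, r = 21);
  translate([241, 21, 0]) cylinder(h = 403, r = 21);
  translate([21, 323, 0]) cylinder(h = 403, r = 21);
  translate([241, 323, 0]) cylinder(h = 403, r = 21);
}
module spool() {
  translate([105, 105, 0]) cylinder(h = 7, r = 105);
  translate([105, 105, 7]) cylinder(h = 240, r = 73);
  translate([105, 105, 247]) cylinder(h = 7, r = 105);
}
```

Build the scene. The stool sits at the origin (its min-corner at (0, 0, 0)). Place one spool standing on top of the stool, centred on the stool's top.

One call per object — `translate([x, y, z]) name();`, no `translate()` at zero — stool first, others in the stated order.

stool();
translate([26, 67, 434]) spool();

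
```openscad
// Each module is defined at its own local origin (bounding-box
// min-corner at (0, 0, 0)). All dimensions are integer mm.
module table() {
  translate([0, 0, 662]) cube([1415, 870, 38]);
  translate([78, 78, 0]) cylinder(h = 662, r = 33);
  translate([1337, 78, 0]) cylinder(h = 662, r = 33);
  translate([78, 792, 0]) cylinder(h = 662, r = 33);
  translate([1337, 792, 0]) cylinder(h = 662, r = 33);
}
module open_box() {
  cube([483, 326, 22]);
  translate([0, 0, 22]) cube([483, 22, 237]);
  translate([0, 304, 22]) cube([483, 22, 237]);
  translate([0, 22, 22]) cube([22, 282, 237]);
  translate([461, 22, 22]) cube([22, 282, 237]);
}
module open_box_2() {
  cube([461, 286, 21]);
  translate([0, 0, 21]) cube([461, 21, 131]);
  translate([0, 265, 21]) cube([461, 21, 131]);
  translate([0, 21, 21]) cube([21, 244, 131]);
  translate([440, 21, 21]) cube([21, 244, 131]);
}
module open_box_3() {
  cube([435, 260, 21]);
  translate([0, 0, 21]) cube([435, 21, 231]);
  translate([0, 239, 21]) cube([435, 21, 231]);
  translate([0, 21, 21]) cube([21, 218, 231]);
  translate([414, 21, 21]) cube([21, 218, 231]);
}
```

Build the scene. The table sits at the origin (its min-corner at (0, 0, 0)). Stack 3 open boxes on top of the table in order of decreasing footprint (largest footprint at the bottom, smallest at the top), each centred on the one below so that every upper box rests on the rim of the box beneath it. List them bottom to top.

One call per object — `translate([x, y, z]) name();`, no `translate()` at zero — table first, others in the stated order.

table();
translate([466, 272, 700]) open_box();
translate([477, 292, 959]) open_box_2();
translate([490, 305, 1111]) open_box_3();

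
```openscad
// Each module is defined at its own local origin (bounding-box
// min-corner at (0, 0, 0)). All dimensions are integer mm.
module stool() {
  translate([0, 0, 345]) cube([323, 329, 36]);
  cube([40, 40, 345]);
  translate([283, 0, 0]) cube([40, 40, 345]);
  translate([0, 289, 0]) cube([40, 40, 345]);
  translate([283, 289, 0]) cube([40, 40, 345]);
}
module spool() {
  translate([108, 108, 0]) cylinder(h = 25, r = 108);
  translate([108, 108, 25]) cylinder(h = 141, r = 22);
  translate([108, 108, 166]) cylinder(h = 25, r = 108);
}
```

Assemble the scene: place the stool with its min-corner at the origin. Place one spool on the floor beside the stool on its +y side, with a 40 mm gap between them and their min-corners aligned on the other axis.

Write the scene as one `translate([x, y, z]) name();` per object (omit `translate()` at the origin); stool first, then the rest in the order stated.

stool();
translate([0, 369, 0]) spool();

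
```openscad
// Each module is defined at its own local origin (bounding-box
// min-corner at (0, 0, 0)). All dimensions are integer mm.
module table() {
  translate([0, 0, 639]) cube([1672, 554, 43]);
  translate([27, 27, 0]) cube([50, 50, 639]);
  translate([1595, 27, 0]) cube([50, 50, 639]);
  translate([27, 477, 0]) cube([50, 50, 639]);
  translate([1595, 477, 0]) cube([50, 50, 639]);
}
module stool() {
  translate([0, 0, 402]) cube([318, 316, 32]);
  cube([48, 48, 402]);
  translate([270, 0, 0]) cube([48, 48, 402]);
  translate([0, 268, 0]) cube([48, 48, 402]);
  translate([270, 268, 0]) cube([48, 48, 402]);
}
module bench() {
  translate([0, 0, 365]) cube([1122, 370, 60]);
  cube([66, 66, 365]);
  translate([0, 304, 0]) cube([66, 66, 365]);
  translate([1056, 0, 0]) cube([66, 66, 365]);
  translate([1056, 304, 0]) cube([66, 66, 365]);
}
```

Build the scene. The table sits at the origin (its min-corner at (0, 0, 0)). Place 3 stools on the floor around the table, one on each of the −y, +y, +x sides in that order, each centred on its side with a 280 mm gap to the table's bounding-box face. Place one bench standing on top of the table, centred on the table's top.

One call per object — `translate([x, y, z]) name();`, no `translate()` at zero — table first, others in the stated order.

table();
translate([677, -596, 0]) stool();
translate([677, 834, 0]) stool();
translate([1952, 119, 0]) stool();
translate([275, 92, 682]) bench();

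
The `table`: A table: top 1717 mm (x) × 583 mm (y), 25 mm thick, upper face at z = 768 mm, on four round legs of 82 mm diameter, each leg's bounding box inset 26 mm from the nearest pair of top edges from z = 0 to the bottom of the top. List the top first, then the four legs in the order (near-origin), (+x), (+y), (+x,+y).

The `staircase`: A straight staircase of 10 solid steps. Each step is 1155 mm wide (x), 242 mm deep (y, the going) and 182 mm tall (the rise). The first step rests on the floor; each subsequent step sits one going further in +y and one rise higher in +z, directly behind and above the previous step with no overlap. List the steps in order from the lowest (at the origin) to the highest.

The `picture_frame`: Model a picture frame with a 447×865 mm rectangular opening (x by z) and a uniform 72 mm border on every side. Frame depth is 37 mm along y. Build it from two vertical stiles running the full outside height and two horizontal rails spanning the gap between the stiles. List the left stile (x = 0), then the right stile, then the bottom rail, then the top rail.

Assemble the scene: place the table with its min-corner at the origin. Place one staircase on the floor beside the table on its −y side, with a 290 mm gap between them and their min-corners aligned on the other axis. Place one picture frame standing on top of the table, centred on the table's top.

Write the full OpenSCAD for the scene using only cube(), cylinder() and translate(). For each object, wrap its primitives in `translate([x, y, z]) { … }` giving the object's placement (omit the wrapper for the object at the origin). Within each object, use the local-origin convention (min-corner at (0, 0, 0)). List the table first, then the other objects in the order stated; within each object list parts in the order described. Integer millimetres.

translate([0, 0, 743]) cube([1717, 583, 25]);
translate([67, 67, 0]) cylinder(h = 743, r = 41);
translate([1650, 67, 0]) cylinder(h = 743, r = 41);
translate([67, 516, 0]) cylinder(h = 743, r = 41);
translate([1650, 516, 0]) cylinder(h = 743, r = 41);
translate([0, -2710, 0]) {
  cube([1155, 242, 182]);
  translate([0, 242, 182]) cube([1155, 242, 182]);
  translate([0, 484, 364]) cube([1155, 242, 182]);
  translate([0, 726, 546]) cube([1155, 242, 182]);
  translate([0, 968, 728]) cube([1155, 242, 182]);
  translate([0, 1210, 910]) cube([1155, 242, 182]);
  translate([0, 1452, 1092]) cube([1155, 242, 182]);
  translate([0, 1694, 1274]) cube([1155, 242, 182]);
  translate([0, 1936, 1456]) cube([1155, 242, 182]);
  translate([0, 2178, 1638]) cube([1155, 242, 182]);
}
translate([563, 273, 768]) {
  cube([72, 37, 1009]);
  translate([519, 0, 0]) cube([72, 37, 1009]);
  translate([72, 0, 0]) cube([447, 37, 72]);
  translate([72, 0, 937]) cube([447, 37, 72]);
}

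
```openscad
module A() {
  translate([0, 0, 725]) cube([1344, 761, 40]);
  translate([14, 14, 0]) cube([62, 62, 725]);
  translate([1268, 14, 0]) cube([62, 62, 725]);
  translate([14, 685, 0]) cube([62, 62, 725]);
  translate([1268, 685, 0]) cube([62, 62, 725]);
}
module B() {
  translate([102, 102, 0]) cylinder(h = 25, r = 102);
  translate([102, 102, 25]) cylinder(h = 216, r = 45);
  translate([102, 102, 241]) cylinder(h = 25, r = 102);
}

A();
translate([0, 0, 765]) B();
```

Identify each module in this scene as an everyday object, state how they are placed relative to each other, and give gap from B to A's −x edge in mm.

The spool's min-x is at 0; the table's min-x is 0; gap = 0 mm.

A is a table. B is a spool. The spool is on top of the table. The gap from the spool to the table's −x edge is 0 mm.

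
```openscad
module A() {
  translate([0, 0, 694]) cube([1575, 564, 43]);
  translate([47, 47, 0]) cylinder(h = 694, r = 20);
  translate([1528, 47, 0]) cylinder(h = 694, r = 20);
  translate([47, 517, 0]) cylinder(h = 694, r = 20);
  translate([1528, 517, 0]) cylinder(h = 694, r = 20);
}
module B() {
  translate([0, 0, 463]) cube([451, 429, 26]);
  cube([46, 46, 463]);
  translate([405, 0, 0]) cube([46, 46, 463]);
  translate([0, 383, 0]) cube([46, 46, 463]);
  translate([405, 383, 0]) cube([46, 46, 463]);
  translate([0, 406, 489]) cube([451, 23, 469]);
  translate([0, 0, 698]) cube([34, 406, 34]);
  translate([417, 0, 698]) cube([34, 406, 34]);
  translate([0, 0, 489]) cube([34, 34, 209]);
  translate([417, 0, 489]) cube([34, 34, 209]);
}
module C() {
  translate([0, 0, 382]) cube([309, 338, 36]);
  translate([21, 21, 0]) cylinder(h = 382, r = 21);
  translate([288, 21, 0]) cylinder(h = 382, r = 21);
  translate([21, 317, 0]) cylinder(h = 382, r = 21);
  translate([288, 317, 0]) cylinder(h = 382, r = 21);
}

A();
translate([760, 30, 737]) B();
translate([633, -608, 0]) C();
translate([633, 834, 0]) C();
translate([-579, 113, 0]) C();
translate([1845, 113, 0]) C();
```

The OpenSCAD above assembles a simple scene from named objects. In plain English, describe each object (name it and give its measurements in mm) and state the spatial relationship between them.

A is a table with a 1575×564 mm rectangular top, 43 mm thick, top surface at z = 737 mm, supported by four round legs of 40 mm diameter, each leg's bounding box inset 27 mm from the nearest pair of top edges, running from the floor.

B is a chair: 451×429 mm seat, 26 mm thick, top at z = 489 mm, on four 46 mm square corner legs flush with the seat edges. A 23 mm thick backrest slab spans the full seat width, extending 469 mm above the seat top, its back face flush with the seat's +y edge. Two armrests of 34×34 mm section run along each side from the seat's front edge to the front of the backrest, top faces 243 mm above the seat top and outer faces flush with the seat's x-edges; a 34×34 mm post under the front of each armrest stands on the seat at the front corner.

C is a four-legged stool. The seat is 309×338 mm, 36 mm thick, top at z = 418 mm. It stands on four round legs, each 42 mm in diameter, from z = 0 to the seat underside, each leg's axis is inset half a diameter from the nearest pair of seat edges (so the leg's bounding box is flush with the corner).

The chair is on top of the table. Four stools sit around the table at the −y, +y, −x, +x sides.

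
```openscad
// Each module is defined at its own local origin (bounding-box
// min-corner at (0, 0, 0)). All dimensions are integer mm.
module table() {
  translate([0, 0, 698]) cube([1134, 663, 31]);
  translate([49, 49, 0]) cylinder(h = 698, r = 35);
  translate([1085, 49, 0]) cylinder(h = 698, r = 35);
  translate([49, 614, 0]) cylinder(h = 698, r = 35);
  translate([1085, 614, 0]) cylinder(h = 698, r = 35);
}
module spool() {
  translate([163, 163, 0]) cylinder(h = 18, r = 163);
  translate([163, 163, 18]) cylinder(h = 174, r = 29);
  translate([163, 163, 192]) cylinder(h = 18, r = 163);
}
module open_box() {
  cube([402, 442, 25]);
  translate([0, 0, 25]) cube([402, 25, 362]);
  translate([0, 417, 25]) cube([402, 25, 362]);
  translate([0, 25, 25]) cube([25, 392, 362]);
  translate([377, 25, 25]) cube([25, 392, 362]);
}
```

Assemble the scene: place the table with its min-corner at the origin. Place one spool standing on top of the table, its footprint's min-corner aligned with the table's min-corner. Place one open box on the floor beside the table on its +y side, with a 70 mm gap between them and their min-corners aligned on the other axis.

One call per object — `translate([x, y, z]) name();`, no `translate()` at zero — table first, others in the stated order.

table();
translate([0, 0, 729]) spool();
translate([0, 733, 0]) open_box();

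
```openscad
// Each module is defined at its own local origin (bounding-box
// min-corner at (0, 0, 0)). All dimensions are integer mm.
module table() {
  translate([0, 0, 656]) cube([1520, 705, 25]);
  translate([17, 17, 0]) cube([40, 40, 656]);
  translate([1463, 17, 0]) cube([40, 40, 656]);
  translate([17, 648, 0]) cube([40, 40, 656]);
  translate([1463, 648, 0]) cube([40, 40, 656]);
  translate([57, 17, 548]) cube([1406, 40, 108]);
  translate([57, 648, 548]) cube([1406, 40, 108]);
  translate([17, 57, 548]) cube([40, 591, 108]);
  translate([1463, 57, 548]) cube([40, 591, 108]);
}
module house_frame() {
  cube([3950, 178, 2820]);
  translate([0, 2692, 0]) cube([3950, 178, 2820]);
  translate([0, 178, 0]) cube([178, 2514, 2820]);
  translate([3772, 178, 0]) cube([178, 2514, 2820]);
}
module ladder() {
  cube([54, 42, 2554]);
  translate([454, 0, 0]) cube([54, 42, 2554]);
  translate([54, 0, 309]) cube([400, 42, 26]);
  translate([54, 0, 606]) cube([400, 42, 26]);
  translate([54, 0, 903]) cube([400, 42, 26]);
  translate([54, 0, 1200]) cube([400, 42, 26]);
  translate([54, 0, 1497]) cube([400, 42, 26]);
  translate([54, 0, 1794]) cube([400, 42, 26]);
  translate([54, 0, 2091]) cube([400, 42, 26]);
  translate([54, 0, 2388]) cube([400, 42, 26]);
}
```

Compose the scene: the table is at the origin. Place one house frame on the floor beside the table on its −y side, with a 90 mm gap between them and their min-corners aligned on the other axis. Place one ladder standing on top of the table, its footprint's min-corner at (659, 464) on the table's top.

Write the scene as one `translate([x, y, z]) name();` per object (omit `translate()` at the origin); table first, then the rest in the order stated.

table();
translate([0, -2960, 0]) house_frame();
translate([659, 464, 681]) ladder();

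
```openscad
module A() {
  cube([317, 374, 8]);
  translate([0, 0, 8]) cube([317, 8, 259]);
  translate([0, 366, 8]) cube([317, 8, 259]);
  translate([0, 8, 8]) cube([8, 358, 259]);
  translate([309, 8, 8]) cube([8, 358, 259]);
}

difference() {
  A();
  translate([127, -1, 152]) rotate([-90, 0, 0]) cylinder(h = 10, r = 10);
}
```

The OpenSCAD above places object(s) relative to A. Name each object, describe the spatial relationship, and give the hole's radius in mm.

The subtracted cylinder has r = 10 mm.

A is an open box. The open box has a circular hole through its front wall. The hole's radius is 10 mm.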